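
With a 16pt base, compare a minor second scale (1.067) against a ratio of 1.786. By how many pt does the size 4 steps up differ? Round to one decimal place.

142.1pt

Minor second: 16.0 × 1.067⁴ = 20.739pt
At 1.786: 16.0 × 1.786⁴ = 162.797pt
Difference: 162.797 − 20.739 = 142.058pt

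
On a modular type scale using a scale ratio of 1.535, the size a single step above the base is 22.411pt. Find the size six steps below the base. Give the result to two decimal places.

The gap is -6 − (1) = -7 steps, so the factor is 1.535^-7.
22.411 ÷ 1.535⁷ = 22.411 ÷ 20.07977 ≈ 1.116

1.12pt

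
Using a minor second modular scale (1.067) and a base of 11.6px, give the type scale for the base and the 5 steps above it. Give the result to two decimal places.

Step 0: 11.6px
Step 1: 11.6 × 1.067 = 12.38
Step 2: 11.6 × 1.067² = 13.21
Step 3: 11.6 × 1.067³ = 14.09
Step 4: 11.6 × 1.067⁴ = 15.04
Step 5: 11.6 × 1.067⁵ = 16.04

11.60px, 12.38px, 13.21px, 14.09px, 15.04px, 16.04px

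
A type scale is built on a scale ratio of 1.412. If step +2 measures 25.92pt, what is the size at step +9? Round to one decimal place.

25.92 × 1.412⁷ = 25.92 × 11.19033 ≈ 290.053

290.1pt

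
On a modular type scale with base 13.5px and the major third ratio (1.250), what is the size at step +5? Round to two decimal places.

41.20px

Every step multiplies by the scale ratio.
13.5 × 1.250⁵ = 13.5 × 3.05176 ≈ 41.20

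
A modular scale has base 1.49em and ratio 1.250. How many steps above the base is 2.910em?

1.250ⁿ = 2.910 / 1.49 = 1.9530
n = ln(1.9530) / ln(1.250) = 0.6694 / 0.2231 ≈ 3.00

3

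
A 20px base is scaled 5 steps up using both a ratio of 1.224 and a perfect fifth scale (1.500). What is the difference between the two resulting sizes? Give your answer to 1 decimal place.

At 1.224: 20.0 × 1.224⁵ = 54.946px
Perfect fifth: 20.0 × 1.500⁵ = 151.875px
Difference: 151.875 − 54.946 = 96.929px

96.9px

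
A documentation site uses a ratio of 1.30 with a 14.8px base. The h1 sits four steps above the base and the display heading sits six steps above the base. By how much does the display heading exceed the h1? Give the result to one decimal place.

29.2px

Step 4: 14.8 × 1.30⁴ = 42.270px
Step 6: 14.8 × 1.30⁶ = 71.437px
Difference: 71.437 − 42.270 = 29.167px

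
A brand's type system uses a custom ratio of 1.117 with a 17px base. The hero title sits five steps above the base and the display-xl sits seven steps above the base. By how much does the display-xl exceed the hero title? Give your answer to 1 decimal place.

7.3px

Step 5: 17.0 × 1.117⁵ = 29.561px
Step 7: 17.0 × 1.117⁷ = 36.883px
Difference: 36.883 − 29.561 = 7.322px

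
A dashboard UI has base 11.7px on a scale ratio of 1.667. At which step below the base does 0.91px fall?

1.667ⁿ = 11.7 / 0.91 = 12.8571
n = ln(12.8571) / ln(1.667) = 2.5539 / 0.5110 ≈ 5.00

5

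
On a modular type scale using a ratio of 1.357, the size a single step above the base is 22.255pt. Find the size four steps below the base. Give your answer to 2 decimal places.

4.84pt

Moving from step +1 to step -4 is 5 steps down, so divide by r⁵.
22.255 ÷ 1.357⁵ = 22.255 ÷ 4.60150 ≈ 4.836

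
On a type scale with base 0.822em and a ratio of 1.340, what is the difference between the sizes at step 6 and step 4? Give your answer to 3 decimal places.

2.109em

Step 4: 0.822 × 1.340⁴ = 2.65028em
Step 6: 0.822 × 1.340⁶ = 4.75883em
Difference: 4.75883 − 2.65028 = 2.10855em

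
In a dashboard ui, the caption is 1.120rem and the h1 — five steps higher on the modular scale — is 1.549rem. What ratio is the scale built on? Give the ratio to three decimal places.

r⁵ = 1.549 / 1.120, so r = (1.549/1.120)^(1/5).
r = 1.3830^(1/5) ≈ 1.0670

1.067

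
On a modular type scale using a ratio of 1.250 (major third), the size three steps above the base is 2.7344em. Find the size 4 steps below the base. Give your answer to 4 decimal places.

0.5734em

Moving from step +3 to step -4 is 7 steps down, so divide by r⁷.
2.7344 ÷ 1.250⁷ = 2.7344 ÷ 4.76837 ≈ 0.5734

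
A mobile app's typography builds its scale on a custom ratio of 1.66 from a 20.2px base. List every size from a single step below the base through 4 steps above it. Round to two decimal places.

Step -1: 20.2 ÷ 1.66 = 12.17
Step 0: 20.2px
Step 1: 20.2 × 1.66 = 33.53
Step 2: 20.2 × 1.66² = 55.66
Step 3: 20.2 × 1.66³ = 92.40
Step 4: 20.2 × 1.66⁴ = 153.39

12.17px, 20.20px, 33.53px, 55.66px, 92.40px, 153.39px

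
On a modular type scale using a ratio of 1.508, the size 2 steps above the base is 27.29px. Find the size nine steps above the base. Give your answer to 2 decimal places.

483.96px

27.29 × 1.508⁷ = 27.29 × 17.73411 ≈ 483.964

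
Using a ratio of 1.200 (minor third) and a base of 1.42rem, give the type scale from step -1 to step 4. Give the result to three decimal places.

1.183rem, 1.420rem, 1.704rem, 2.045rem, 2.454rem, 2.945rem

Step -1: 1.42 ÷ 1.200 = 1.183
Step 0: 1.42rem
Step 1: 1.42 × 1.200 = 1.704
Step 2: 1.42 × 1.200² = 2.045
Step 3: 1.42 × 1.200³ = 2.454
Step 4: 1.42 × 1.200⁴ = 2.945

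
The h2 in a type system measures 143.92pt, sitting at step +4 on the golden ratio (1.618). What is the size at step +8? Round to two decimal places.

143.92 × 1.618⁴ = 143.92 × 6.85353 ≈ 986.359

986.36pt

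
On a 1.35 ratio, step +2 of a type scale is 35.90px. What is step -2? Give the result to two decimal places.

10.81px

The gap is -2 − (2) = -4 steps, so the factor is 1.35^-4.
35.90 ÷ 1.35⁴ = 35.90 ÷ 3.32151 ≈ 10.808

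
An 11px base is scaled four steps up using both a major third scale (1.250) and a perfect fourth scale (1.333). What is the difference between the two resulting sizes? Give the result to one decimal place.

7.9px

Major third: 11.0 × 1.250⁴ = 26.855px
Perfect fourth: 11.0 × 1.333⁴ = 34.731px
Difference: 34.731 − 26.855 = 7.876px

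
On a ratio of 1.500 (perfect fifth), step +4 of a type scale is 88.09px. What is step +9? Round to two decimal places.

The gap is 9 − (4) = 5 steps, so the factor is 1.500^5.
88.09 × 1.500⁵ = 88.09 × 7.59375 ≈ 668.933

668.93px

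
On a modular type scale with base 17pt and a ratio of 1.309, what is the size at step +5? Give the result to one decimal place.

65.3pt

17.0 × 1.309⁵ = 17.0 × 3.84325 ≈ 65.34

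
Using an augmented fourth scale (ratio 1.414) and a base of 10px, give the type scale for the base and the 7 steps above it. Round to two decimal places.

10.00px, 14.14px, 19.99px, 28.27px, 39.98px, 56.53px, 79.93px, 113.02px

Step 0: 10px
Step 1: 10.0 × 1.414 = 14.14
Step 2: 10.0 × 1.414² = 19.99
Step 3: 10.0 × 1.414³ = 28.27
Step 4: 10.0 × 1.414⁴ = 39.98
Step 5: 10.0 × 1.414⁵ = 56.53
Step 6: 10.0 × 1.414⁶ = 79.93
Step 7: 10.0 × 1.414⁷ = 113.02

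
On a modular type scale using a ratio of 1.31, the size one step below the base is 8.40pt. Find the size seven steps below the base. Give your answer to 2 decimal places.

8.40 ÷ 1.31⁶ = 8.40 ÷ 5.05391 ≈ 1.662

1.66pt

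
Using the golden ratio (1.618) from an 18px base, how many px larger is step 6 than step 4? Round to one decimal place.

Step 4: 18.0 × 1.618⁴ = 123.363px
Step 6: 18.0 × 1.618⁶ = 322.956px
Difference: 322.956 − 123.363 = 199.593px

199.6px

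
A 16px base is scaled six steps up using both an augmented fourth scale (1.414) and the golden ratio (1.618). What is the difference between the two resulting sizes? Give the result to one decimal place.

159.2px

Augmented fourth: 16.0 × 1.414⁶ = 127.884px
Golden ratio: 16.0 × 1.618⁶ = 287.072px
Difference: 287.072 − 127.884 = 159.188px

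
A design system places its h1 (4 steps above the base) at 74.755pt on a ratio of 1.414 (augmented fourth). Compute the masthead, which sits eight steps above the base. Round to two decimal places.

74.755 × 1.414⁴ = 74.755 × 3.99758 ≈ 298.839

298.84pt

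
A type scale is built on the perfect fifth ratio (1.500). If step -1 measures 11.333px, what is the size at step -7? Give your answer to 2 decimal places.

The gap is -7 − (-1) = -6 steps, so the factor is 1.500^-6.
11.333 ÷ 1.500⁶ = 11.333 ÷ 11.39062 ≈ 0.995

0.99px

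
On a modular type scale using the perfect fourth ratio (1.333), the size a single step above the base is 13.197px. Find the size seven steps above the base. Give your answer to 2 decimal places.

13.197 × 1.333⁶ = 13.197 × 5.61023 ≈ 74.038

74.04px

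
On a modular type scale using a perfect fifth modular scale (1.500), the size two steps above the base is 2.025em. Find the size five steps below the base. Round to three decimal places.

Moving from step +2 to step -5 is 7 steps down, so divide by r⁷.
2.025 ÷ 1.500⁷ = 2.025 ÷ 17.08594 ≈ 0.119

0.119em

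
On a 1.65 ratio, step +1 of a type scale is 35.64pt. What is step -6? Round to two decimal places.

1.07pt

Moving from step +1 to step -6 is 7 steps down, so divide by r⁷.
35.64 ÷ 1.65⁷ = 35.64 ÷ 33.29566 ≈ 1.070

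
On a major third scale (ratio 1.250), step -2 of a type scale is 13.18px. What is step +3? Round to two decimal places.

40.22px

Moving from step -2 to step +3 is 5 steps up, so multiply by r⁵.
13.18 × 1.250⁵ = 13.18 × 3.05176 ≈ 40.222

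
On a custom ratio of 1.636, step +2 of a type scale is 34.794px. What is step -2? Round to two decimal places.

4.86px

34.794 ÷ 1.636⁴ = 34.794 ÷ 7.16363 ≈ 4.857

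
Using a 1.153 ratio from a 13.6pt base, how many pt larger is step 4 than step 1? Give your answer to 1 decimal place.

Step 1: 13.6 × 1.153 = 15.681pt
Step 4: 13.6 × 1.153⁴ = 24.036pt
Difference: 24.036 − 15.681 = 8.355pt

8.4pt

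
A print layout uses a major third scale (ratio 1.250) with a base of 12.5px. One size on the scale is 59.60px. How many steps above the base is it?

7

1.250ⁿ = 59.60 / 12.5 = 4.7680
n = ln(4.7680) / ln(1.250) = 1.5619 / 0.2231 ≈ 7.00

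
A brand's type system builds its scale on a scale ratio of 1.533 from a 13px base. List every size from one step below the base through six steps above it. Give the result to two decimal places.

8.48px, 13.00px, 19.93px, 30.55px, 46.83px, 71.80px, 110.07px, 168.73px

Step -1: 13.0 ÷ 1.533 = 8.48
Step 0: 13px
Step 1: 13.0 × 1.533 = 19.93
Step 2: 13.0 × 1.533² = 30.55
Step 3: 13.0 × 1.533³ = 46.83
Step 4: 13.0 × 1.533⁴ = 71.80
Step 5: 13.0 × 1.533⁵ = 110.07
Step 6: 13.0 × 1.533⁶ = 168.73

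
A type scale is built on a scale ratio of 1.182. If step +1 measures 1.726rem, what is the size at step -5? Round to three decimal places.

0.633rem

1.726 ÷ 1.182⁶ = 1.726 ÷ 2.72712 ≈ 0.633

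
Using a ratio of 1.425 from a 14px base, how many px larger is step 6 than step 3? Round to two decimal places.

Step 3: 14.0 × 1.425³ = 40.5110px
Step 6: 14.0 × 1.425⁶ = 117.2242px
Difference: 117.2242 − 40.5110 = 76.7132px

76.71px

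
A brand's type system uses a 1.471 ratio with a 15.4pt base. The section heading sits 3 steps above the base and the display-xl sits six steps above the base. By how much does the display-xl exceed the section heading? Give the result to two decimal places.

Step 3: 15.4 × 1.471³ = 49.0184pt
Step 6: 15.4 × 1.471⁶ = 156.0259pt
Difference: 156.0259 − 49.0184 = 107.0075pt

107.01pt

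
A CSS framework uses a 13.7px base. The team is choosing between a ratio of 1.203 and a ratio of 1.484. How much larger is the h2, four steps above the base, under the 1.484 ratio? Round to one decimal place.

At 1.203: 13.7 × 1.203⁴ = 28.693px
At 1.484: 13.7 × 1.484⁴ = 66.444px
Difference: 66.444 − 28.693 = 37.751px

37.8px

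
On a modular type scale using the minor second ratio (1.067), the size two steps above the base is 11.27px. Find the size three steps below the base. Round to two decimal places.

Moving from step +2 to step -3 is 5 steps down, so divide by r⁵.
11.27 ÷ 1.067⁵ = 11.27 ÷ 1.38300 ≈ 8.149

8.15px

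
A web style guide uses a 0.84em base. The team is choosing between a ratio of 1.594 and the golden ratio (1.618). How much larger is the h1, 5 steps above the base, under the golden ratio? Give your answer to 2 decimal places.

At 1.594: 0.84 × 1.594⁵ = 8.6441em
Golden ratio: 0.84 × 1.618⁵ = 9.3148em
Difference: 9.3148 − 8.6441 = 0.6707em

0.67em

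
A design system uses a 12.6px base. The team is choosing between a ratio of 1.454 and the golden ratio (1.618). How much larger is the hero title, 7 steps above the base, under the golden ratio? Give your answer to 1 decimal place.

At 1.454: 12.6 × 1.454⁷ = 173.110px
Golden ratio: 12.6 × 1.618⁷ = 365.780px
Difference: 365.780 − 173.110 = 192.670px

192.7px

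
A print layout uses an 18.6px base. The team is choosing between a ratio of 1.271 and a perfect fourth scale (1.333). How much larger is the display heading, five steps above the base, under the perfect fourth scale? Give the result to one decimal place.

At 1.271: 18.6 × 1.271⁵ = 61.694px
Perfect fourth: 18.6 × 1.333⁵ = 78.282px
Difference: 78.282 − 61.694 = 16.588px

16.6px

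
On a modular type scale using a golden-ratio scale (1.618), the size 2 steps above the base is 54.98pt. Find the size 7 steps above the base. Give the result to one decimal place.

Moving from step +2 to step +7 is 5 steps up, so multiply by r⁵.
54.98 × 1.618⁵ = 54.98 × 11.08901 ≈ 609.674

609.7pt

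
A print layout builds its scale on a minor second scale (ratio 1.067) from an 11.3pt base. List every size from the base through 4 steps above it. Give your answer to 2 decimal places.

11.30pt, 12.06pt, 12.86pt, 13.73pt, 14.65pt

Step 0: 11.3pt
Step 1: 11.3 × 1.067 = 12.06
Step 2: 11.3 × 1.067² = 12.86
Step 3: 11.3 × 1.067³ = 13.73
Step 4: 11.3 × 1.067⁴ = 14.65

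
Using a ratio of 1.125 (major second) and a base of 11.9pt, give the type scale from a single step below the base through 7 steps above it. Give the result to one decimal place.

10.6pt, 11.9pt, 13.4pt, 15.1pt, 16.9pt, 19.1pt, 21.4pt, 24.1pt, 27.1pt

Step -1: 11.9 ÷ 1.125 = 10.6
Step 0: 11.9pt
Step 1: 11.9 × 1.125 = 13.4
Step 2: 11.9 × 1.125² = 15.1
Step 3: 11.9 × 1.125³ = 16.9
Step 4: 11.9 × 1.125⁴ = 19.1
Step 5: 11.9 × 1.125⁵ = 21.4
Step 6: 11.9 × 1.125⁶ = 24.1
Step 7: 11.9 × 1.125⁷ = 27.1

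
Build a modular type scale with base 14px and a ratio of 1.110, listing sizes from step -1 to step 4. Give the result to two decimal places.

12.61px, 14.00px, 15.54px, 17.25px, 19.15px, 21.25px

Step -1: 14.0 ÷ 1.110 = 12.61
Step 0: 14px
Step 1: 14.0 × 1.110 = 15.54
Step 2: 14.0 × 1.110² = 17.25
Step 3: 14.0 × 1.110³ = 19.15
Step 4: 14.0 × 1.110⁴ = 21.25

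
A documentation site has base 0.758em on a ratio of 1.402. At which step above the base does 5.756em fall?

6

1.402ⁿ = 5.756 / 0.758 = 7.5937
n = ln(7.5937) / ln(1.402) = 2.0273 / 0.3379 ≈ 6.00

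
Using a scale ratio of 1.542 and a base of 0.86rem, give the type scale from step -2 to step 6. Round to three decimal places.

Step -2: 0.86 ÷ 1.542² = 0.362
Step -1: 0.86 ÷ 1.542 = 0.558
Step 0: 0.86rem
Step 1: 0.86 × 1.542 = 1.326
Step 2: 0.86 × 1.542² = 2.045
Step 3: 0.86 × 1.542³ = 3.153
Step 4: 0.86 × 1.542⁴ = 4.862
Step 5: 0.86 × 1.542⁵ = 7.498
Step 6: 0.86 × 1.542⁶ = 11.561

0.362rem, 0.558rem, 0.860rem, 1.326rem, 2.045rem, 3.153rem, 4.862rem, 7.498rem, 11.561rem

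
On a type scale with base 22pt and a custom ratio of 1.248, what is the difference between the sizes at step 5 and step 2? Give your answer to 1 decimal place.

Step 2: 22.0 × 1.248² = 34.265pt
Step 5: 22.0 × 1.248⁵ = 66.603pt
Difference: 66.603 − 34.265 = 32.338pt

32.3pt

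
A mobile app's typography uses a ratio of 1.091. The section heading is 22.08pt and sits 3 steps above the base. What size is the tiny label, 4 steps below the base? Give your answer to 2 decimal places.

22.08 ÷ 1.091⁷ = 22.08 ÷ 1.83981 ≈ 12.001

12.00pt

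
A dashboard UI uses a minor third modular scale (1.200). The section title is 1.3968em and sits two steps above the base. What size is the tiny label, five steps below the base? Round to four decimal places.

0.3898em

The gap is -5 − (2) = -7 steps, so the factor is 1.200^-7.
1.3968 ÷ 1.200⁷ = 1.3968 ÷ 3.58318 ≈ 0.3898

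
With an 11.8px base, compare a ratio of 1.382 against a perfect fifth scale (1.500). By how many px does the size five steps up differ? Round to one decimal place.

30.1px

At 1.382: 11.8 × 1.382⁵ = 59.487px
Perfect fifth: 11.8 × 1.500⁵ = 89.606px
Difference: 89.606 − 59.487 = 30.119px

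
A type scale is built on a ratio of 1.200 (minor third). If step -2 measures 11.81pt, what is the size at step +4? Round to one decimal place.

35.3pt

11.81 × 1.200⁶ = 11.81 × 2.98598 ≈ 35.264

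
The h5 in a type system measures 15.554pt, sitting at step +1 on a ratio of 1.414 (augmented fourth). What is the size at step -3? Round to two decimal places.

Moving from step +1 to step -3 is 4 steps down, so divide by r⁴.
15.554 ÷ 1.414⁴ = 15.554 ÷ 3.99758 ≈ 3.891

3.89pt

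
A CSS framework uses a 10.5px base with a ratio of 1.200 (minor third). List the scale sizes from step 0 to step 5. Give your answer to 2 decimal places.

Step 0: 10.5px
Step 1: 10.5 × 1.200 = 12.60
Step 2: 10.5 × 1.200² = 15.12
Step 3: 10.5 × 1.200³ = 18.14
Step 4: 10.5 × 1.200⁴ = 21.77
Step 5: 10.5 × 1.200⁵ = 26.13

10.50px, 12.60px, 15.12px, 18.14px, 21.77px, 26.13px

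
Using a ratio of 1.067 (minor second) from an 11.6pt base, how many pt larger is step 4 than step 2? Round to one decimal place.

Step 2: 11.6 × 1.067² = 13.206pt
Step 4: 11.6 × 1.067⁴ = 15.035pt
Difference: 15.035 − 13.206 = 1.829pt

1.8pt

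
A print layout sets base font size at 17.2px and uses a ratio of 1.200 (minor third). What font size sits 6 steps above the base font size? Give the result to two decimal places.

51.36px

Each step on a modular scale multiplies by the ratio, so the size n steps from the base is base × ratioⁿ.
17.2 × 1.200⁶ = 17.2 × 2.98598 ≈ 51.36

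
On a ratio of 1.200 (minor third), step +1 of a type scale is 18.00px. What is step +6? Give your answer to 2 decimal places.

18.00 × 1.200⁵ = 18.00 × 2.48832 ≈ 44.790

44.79px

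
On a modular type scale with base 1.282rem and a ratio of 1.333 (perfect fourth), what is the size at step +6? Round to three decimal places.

7.192rem

1.282 × 1.333⁶ = 1.282 × 5.61023 ≈ 7.192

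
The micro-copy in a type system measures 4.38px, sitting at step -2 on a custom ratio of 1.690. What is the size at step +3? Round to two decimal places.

4.38 × 1.690⁵ = 4.38 × 13.78585 ≈ 60.382

60.38px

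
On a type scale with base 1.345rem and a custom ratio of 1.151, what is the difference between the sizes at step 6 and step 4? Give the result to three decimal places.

0.767rem

Step 4: 1.345 × 1.151⁴ = 2.36061rem
Step 6: 1.345 × 1.151⁶ = 3.12733rem
Difference: 3.12733 − 2.36061 = 0.76672rem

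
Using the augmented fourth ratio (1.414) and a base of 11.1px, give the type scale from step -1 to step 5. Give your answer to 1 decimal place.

7.9px, 11.1px, 15.7px, 22.2px, 31.4px, 44.4px, 62.7px

Step -1: 11.1 ÷ 1.414 = 7.9
Step 0: 11.1px
Step 1: 11.1 × 1.414 = 15.7
Step 2: 11.1 × 1.414² = 22.2
Step 3: 11.1 × 1.414³ = 31.4
Step 4: 11.1 × 1.414⁴ = 44.4
Step 5: 11.1 × 1.414⁵ = 62.7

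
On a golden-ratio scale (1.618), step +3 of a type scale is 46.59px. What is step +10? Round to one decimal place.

1352.5px

46.59 × 1.618⁷ = 46.59 × 29.03017 ≈ 1352.516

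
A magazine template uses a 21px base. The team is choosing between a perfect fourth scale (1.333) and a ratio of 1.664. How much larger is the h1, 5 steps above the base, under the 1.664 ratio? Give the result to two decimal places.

Perfect fourth: 21.0 × 1.333⁵ = 88.3833px
At 1.664: 21.0 × 1.664⁵ = 267.9081px
Difference: 267.9081 − 88.3833 = 179.5248px

179.52px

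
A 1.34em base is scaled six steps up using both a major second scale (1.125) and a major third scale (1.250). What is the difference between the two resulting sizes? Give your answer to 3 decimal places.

2.395em

Major second: 1.34 × 1.125⁶ = 2.71656em
Major third: 1.34 × 1.250⁶ = 5.11169em
Difference: 5.11169 − 2.71656 = 2.39513em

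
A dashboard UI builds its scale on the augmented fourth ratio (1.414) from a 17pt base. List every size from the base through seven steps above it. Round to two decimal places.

Step 0: 17pt
Step 1: 17.0 × 1.414 = 24.04
Step 2: 17.0 × 1.414² = 33.99
Step 3: 17.0 × 1.414³ = 48.06
Step 4: 17.0 × 1.414⁴ = 67.96
Step 5: 17.0 × 1.414⁵ = 96.09
Step 6: 17.0 × 1.414⁶ = 135.88
Step 7: 17.0 × 1.414⁷ = 192.13

17.00pt, 24.04pt, 33.99pt, 48.06pt, 67.96pt, 96.09pt, 135.88pt, 192.13pt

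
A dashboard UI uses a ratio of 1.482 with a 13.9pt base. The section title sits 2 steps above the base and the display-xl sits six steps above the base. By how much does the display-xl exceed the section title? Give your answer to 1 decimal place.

Step 2: 13.9 × 1.482² = 30.529pt
Step 6: 13.9 × 1.482⁶ = 147.267pt
Difference: 147.267 − 30.529 = 116.738pt

116.7pt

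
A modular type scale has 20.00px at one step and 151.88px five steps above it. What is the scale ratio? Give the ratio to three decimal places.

The ratio satisfies 20.00 × r⁵ = 151.88, so r = (151.88 / 20.00)^(1/5).
r = 7.5940^(1/5) ≈ 1.5000

1.500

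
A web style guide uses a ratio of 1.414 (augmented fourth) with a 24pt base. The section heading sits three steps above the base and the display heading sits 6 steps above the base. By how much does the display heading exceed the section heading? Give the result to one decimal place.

Step 3: 24.0 × 1.414³ = 67.852pt
Step 6: 24.0 × 1.414⁶ = 191.826pt
Difference: 191.826 − 67.852 = 123.974pt

124.0pt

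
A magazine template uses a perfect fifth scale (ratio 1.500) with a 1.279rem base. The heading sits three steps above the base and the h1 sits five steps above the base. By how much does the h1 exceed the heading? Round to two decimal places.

5.40rem

Step 3: 1.279 × 1.500³ = 4.3166rem
Step 5: 1.279 × 1.500⁵ = 9.7124rem
Difference: 9.7124 − 4.3166 = 5.3958rem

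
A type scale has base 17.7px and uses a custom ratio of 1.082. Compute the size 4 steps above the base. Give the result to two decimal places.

A modular type scale is a geometric sequence: sizeₙ = base × rⁿ.
17.7 × 1.082⁴ = 17.7 × 1.37059 ≈ 24.26

24.26px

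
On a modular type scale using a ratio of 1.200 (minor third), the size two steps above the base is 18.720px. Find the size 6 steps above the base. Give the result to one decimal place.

18.720 × 1.200⁴ = 18.720 × 2.07360 ≈ 38.818

38.8px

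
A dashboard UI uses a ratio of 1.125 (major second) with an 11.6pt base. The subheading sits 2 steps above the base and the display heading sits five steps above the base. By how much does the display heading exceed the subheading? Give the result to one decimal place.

Step 2: 11.6 × 1.125² = 14.681pt
Step 5: 11.6 × 1.125⁵ = 20.904pt
Difference: 20.904 − 14.681 = 6.223pt

6.2pt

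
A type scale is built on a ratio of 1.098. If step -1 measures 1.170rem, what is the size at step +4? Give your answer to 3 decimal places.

1.867rem

1.170 × 1.098⁵ = 1.170 × 1.59592 ≈ 1.867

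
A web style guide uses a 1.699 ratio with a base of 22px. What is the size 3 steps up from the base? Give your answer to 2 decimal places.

Each step on a modular scale multiplies by the ratio, so the size n steps from the base is base × ratioⁿ.
22.0 × 1.699³ = 22.0 × 4.90434 ≈ 107.90

107.90px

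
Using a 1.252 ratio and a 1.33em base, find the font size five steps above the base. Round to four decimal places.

1.33 × 1.252⁵ = 1.33 × 3.07625 ≈ 4.0914

4.0914em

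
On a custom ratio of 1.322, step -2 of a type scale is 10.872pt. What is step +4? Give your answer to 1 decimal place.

58.0pt

10.872 × 1.322⁶ = 10.872 × 5.33812 ≈ 58.036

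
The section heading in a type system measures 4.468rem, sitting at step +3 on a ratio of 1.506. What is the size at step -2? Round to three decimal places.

4.468 ÷ 1.506⁵ = 4.468 ÷ 7.74684 ≈ 0.577

0.577rem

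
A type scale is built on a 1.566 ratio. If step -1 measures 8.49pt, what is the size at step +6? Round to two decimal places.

196.09pt

Moving from step -1 to step +6 is 7 steps up, so multiply by r⁷.
8.49 × 1.566⁷ = 8.49 × 23.09629 ≈ 196.088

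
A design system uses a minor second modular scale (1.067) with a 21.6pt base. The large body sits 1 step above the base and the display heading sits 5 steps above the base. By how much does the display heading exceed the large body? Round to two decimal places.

Step 1: 21.6 × 1.067 = 23.0472pt
Step 5: 21.6 × 1.067⁵ = 29.8728pt
Difference: 29.8728 − 23.0472 = 6.8256pt

6.83pt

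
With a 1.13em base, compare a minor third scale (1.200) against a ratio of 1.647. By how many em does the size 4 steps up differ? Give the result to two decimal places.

Minor third: 1.13 × 1.200⁴ = 2.3432em
At 1.647: 1.13 × 1.647⁴ = 8.3148em
Difference: 8.3148 − 2.3432 = 5.9716em

5.97em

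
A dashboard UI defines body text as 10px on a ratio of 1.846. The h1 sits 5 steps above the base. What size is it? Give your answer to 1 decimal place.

10.0 × 1.846⁵ = 10.0 × 21.43673 ≈ 214.37

214.4px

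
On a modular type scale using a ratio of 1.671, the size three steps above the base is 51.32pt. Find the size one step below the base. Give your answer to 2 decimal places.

6.58pt

51.32 ÷ 1.671⁴ = 51.32 ÷ 7.79661 ≈ 6.582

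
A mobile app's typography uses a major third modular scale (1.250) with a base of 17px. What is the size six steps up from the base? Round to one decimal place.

64.8px

17.0 × 1.250⁶ = 17.0 × 3.81470 ≈ 64.85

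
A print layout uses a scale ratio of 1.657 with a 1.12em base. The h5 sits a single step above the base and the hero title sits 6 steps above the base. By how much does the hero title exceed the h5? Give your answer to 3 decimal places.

21.326em

Step 1: 1.12 × 1.657 = 1.85584em
Step 6: 1.12 × 1.657⁶ = 23.18212em
Difference: 23.18212 − 1.85584 = 21.32628em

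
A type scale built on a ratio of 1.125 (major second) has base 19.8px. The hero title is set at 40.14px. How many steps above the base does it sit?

6

1.125ⁿ = 40.14 / 19.8 = 2.0273
n = ln(2.0273) / ln(1.125) = 0.7067 / 0.1178 ≈ 6.00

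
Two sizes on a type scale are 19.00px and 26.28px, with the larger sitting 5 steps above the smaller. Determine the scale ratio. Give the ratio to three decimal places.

1.067

The ratio satisfies 19.00 × r⁵ = 26.28, so r = (26.28 / 19.00)^(1/5).
r = 1.3832^(1/5) ≈ 1.0670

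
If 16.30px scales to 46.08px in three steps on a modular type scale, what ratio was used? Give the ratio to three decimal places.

1.414

The ratio satisfies 16.30 × r³ = 46.08, so r = (46.08 / 16.30)^(1/3).
r = 2.8270^(1/3) ≈ 1.4140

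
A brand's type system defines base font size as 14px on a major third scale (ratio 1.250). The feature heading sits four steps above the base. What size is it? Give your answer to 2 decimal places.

34.18px

14.0 × 1.250⁴ = 14.0 × 2.44141 ≈ 34.18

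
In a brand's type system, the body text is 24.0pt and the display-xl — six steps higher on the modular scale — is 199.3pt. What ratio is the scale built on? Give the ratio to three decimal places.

The ratio satisfies 24.0 × r⁶ = 199.3, so r = (199.3 / 24.0)^(1/6).
r = 8.3042^(1/6) ≈ 1.4230

1.423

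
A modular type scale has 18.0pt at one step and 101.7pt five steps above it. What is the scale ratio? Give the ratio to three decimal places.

The ratio satisfies 18.0 × r⁵ = 101.7, so r = (101.7 / 18.0)^(1/5).
r = 5.6500^(1/5) ≈ 1.4139

1.414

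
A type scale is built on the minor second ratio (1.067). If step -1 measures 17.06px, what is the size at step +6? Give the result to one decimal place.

26.9px

Moving from step -1 to step +6 is 7 steps up, so multiply by r⁷.
17.06 × 1.067⁷ = 17.06 × 1.57453 ≈ 26.861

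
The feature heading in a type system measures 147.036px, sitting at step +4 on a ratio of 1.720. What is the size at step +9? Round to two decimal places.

The gap is 9 − (4) = 5 steps, so the factor is 1.720^5.
147.036 × 1.720⁵ = 147.036 × 15.05366 ≈ 2213.431

2213.43px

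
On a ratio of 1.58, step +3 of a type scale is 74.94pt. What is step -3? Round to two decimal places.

74.94 ÷ 1.58⁶ = 74.94 ÷ 15.55760 ≈ 4.817

4.82pt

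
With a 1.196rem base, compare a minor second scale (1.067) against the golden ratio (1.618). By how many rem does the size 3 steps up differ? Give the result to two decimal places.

3.61rem

Minor second: 1.196 × 1.067³ = 1.4529rem
Golden ratio: 1.196 × 1.618³ = 5.0660rem
Difference: 5.0660 − 1.4529 = 3.6131rem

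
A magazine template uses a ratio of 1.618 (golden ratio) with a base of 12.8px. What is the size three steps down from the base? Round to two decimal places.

3.02px

Each step on a modular scale multiplies by the ratio, so the size n steps from the base is base × ratioⁿ.
12.8 ÷ 1.618³ = 12.8 ÷ 4.23580 ≈ 3.02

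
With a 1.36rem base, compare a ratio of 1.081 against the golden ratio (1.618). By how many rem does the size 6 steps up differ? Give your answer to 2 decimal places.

22.23rem

At 1.081: 1.36 × 1.081⁶ = 2.1702rem
Golden ratio: 1.36 × 1.618⁶ = 24.4011rem
Difference: 24.4011 − 2.1702 = 22.2309rem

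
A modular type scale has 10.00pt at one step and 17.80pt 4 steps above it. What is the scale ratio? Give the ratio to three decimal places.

1.155

The ratio satisfies 10.00 × r⁴ = 17.80, so r = (17.80 / 10.00)^(1/4).
r = 1.7800^(1/4) ≈ 1.1551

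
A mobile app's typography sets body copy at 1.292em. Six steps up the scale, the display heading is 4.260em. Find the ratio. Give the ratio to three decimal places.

1.220

The ratio satisfies 1.292 × r⁶ = 4.260, so r = (4.260 / 1.292)^(1/6).
r = 3.2972^(1/6) ≈ 1.2200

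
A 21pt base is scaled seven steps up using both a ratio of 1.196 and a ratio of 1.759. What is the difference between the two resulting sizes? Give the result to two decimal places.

At 1.196: 21.0 × 1.196⁷ = 73.5085pt
At 1.759: 21.0 × 1.759⁷ = 1094.1583pt
Difference: 1094.1583 − 73.5085 = 1020.6498pt

1020.65pt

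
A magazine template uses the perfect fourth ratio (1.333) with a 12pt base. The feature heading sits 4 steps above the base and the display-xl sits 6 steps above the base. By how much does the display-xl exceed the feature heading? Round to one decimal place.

29.4pt

Step 4: 12.0 × 1.333⁴ = 37.888pt
Step 6: 12.0 × 1.333⁶ = 67.323pt
Difference: 67.323 − 37.888 = 29.435pt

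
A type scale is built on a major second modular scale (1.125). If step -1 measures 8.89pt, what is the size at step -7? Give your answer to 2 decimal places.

4.39pt

Moving from step -1 to step -7 is 6 steps down, so divide by r⁶.
8.89 ÷ 1.125⁶ = 8.89 ÷ 2.02729 ≈ 4.385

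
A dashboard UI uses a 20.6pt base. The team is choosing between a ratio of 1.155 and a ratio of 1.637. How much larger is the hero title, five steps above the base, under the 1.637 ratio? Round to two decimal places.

199.82pt

At 1.155: 20.6 × 1.155⁵ = 42.3426pt
At 1.637: 20.6 × 1.637⁵ = 242.1646pt
Difference: 242.1646 − 42.3426 = 199.8220pt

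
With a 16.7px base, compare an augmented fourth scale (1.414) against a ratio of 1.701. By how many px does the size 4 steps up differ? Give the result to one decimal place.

73.0px

Augmented fourth: 16.7 × 1.414⁴ = 66.760px
At 1.701: 16.7 × 1.701⁴ = 139.809px
Difference: 139.809 − 66.760 = 73.049px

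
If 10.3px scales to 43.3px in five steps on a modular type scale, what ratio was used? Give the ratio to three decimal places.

1.333

The ratio satisfies 10.3 × r⁵ = 43.3, so r = (43.3 / 10.3)^(1/5).
r = 4.2039^(1/5) ≈ 1.3327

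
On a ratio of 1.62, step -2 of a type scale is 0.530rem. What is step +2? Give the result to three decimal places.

3.650rem

0.530 × 1.62⁴ = 0.530 × 6.88748 ≈ 3.650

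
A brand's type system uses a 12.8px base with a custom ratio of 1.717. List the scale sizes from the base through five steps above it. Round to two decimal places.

12.80px, 21.98px, 37.74px, 64.79px, 111.25px, 191.01px

Step 0: 12.8px
Step 1: 12.8 × 1.717 = 21.98
Step 2: 12.8 × 1.717² = 37.74
Step 3: 12.8 × 1.717³ = 64.79
Step 4: 12.8 × 1.717⁴ = 111.25
Step 5: 12.8 × 1.717⁵ = 191.01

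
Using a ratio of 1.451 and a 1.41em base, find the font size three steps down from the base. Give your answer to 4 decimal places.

0.4615em

1.41 ÷ 1.451³ = 1.41 ÷ 3.05494 ≈ 0.4615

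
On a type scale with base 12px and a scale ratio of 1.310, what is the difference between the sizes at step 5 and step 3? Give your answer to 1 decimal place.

19.3px

Step 3: 12.0 × 1.310³ = 26.977px
Step 5: 12.0 × 1.310⁵ = 46.295px
Difference: 46.295 − 26.977 = 19.318px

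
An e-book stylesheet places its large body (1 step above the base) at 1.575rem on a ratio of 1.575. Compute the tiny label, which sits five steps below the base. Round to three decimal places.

1.575 ÷ 1.575⁶ = 1.575 ÷ 15.26453 ≈ 0.103

0.103rem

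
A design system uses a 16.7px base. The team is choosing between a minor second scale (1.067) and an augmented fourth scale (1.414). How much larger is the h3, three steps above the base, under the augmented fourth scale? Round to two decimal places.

Minor second: 16.7 × 1.067³ = 20.2866px
Augmented fourth: 16.7 × 1.414³ = 47.2133px
Difference: 47.2133 − 20.2866 = 26.9267px

26.93px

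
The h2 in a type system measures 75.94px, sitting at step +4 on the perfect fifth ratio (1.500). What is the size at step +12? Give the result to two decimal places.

Moving from step +4 to step +12 is 8 steps up, so multiply by r⁸.
75.94 × 1.500⁸ = 75.94 × 25.62891 ≈ 1946.259

1946.26px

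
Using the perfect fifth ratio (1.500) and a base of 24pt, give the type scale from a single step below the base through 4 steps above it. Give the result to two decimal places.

16.00pt, 24.00pt, 36.00pt, 54.00pt, 81.00pt, 121.50pt

Step -1: 24.0 ÷ 1.500 = 16.00
Step 0: 24pt
Step 1: 24.0 × 1.500 = 36.00
Step 2: 24.0 × 1.500² = 54.00
Step 3: 24.0 × 1.500³ = 81.00
Step 4: 24.0 × 1.500⁴ = 121.50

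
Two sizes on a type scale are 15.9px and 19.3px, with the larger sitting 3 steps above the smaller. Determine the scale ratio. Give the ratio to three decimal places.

1.067

The ratio satisfies 15.9 × r³ = 19.3, so r = (19.3 / 15.9)^(1/3).
r = 1.2138^(1/3) ≈ 1.0667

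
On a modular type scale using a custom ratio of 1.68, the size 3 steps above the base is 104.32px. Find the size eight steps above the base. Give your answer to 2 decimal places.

Moving from step +3 to step +8 is 5 steps up, so multiply by r⁵.
104.32 × 1.68⁵ = 104.32 × 13.38278 ≈ 1396.092

1396.09px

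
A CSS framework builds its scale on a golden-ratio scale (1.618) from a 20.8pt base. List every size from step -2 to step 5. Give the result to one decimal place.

7.9pt, 12.9pt, 20.8pt, 33.7pt, 54.5pt, 88.1pt, 142.6pt, 230.7pt

Step -2: 20.8 ÷ 1.618² = 7.9
Step -1: 20.8 ÷ 1.618 = 12.9
Step 0: 20.8pt
Step 1: 20.8 × 1.618 = 33.7
Step 2: 20.8 × 1.618² = 54.5
Step 3: 20.8 × 1.618³ = 88.1
Step 4: 20.8 × 1.618⁴ = 142.6
Step 5: 20.8 × 1.618⁵ = 230.7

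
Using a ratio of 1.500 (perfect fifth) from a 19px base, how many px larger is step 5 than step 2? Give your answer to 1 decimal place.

Step 2: 19.0 × 1.500² = 42.750px
Step 5: 19.0 × 1.500⁵ = 144.281px
Difference: 144.281 − 42.750 = 101.531px

101.5px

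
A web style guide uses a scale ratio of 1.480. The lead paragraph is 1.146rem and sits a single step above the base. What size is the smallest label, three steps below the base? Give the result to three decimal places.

Moving from step +1 to step -3 is 4 steps down, so divide by r⁴.
1.146 ÷ 1.480⁴ = 1.146 ÷ 4.79785 ≈ 0.239

0.239rem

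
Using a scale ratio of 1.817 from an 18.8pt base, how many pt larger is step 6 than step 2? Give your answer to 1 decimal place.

614.5pt

Step 2: 18.8 × 1.817² = 62.068pt
Step 6: 18.8 × 1.817⁶ = 676.531pt
Difference: 676.531 − 62.068 = 614.463pt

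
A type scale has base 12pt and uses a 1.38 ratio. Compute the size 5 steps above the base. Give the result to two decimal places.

12.0 × 1.38⁵ = 12.0 × 5.00490 ≈ 60.06

60.06pt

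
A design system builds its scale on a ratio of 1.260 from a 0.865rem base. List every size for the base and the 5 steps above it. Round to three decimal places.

Step 0: 0.865rem
Step 1: 0.865 × 1.260 = 1.090
Step 2: 0.865 × 1.260² = 1.373
Step 3: 0.865 × 1.260³ = 1.730
Step 4: 0.865 × 1.260⁴ = 2.180
Step 5: 0.865 × 1.260⁵ = 2.747

0.865rem, 1.090rem, 1.373rem, 1.730rem, 2.180rem, 2.747rem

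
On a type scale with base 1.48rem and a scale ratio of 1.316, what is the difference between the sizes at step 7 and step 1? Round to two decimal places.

Step 1: 1.48 × 1.316 = 1.9477rem
Step 7: 1.48 × 1.316⁷ = 10.1170rem
Difference: 10.1170 − 1.9477 = 8.1693rem

8.17rem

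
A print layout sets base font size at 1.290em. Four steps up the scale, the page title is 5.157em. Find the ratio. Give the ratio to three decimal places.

1.414

The ratio satisfies 1.290 × r⁴ = 5.157, so r = (5.157 / 1.290)^(1/4).
r = 3.9977^(1/4) ≈ 1.4140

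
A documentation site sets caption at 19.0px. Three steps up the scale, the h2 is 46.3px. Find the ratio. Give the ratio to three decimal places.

1.346

The ratio satisfies 19.0 × r³ = 46.3, so r = (46.3 / 19.0)^(1/3).
r = 2.4368^(1/3) ≈ 1.3457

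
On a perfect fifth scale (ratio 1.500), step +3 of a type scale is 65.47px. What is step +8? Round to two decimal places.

497.16px

65.47 × 1.500⁵ = 65.47 × 7.59375 ≈ 497.163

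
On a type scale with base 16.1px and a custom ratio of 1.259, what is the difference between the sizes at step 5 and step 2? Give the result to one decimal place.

25.4px

Step 2: 16.1 × 1.259² = 25.520px
Step 5: 16.1 × 1.259⁵ = 50.928px
Difference: 50.928 − 25.520 = 25.408px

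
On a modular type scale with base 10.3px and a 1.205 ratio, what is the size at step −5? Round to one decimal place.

10.3 ÷ 1.205⁵ = 10.3 ÷ 2.54059 ≈ 4.05

4.1px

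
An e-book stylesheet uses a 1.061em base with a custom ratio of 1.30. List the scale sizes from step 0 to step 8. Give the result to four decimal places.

Step 0: 1.061em
Step 1: 1.061 × 1.30 = 1.3793
Step 2: 1.061 × 1.30² = 1.7931
Step 3: 1.061 × 1.30³ = 2.3310
Step 4: 1.061 × 1.30⁴ = 3.0303
Step 5: 1.061 × 1.30⁵ = 3.9394
Step 6: 1.061 × 1.30⁶ = 5.1212
Step 7: 1.061 × 1.30⁷ = 6.6576
Step 8: 1.061 × 1.30⁸ = 8.6549

1.0610em, 1.3793em, 1.7931em, 2.3310em, 3.0303em, 3.9394em, 5.1212em, 6.6576em, 8.6549em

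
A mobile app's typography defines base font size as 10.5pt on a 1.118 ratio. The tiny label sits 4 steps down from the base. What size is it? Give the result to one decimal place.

6.7pt

A modular type scale is a geometric sequence: sizeₙ = base × rⁿ.
10.5 ÷ 1.118⁴ = 10.5 ÷ 1.56231 ≈ 6.72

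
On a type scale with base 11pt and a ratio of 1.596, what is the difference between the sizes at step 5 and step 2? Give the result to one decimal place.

Step 2: 11.0 × 1.596² = 28.019pt
Step 5: 11.0 × 1.596⁵ = 113.909pt
Difference: 113.909 − 28.019 = 85.890pt

85.9pt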